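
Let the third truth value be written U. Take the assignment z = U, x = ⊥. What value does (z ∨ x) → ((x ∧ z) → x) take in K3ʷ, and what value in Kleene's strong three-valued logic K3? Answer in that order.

In K3ʷ: z ∨ x = U ∨ ⊥ = U
x ∧ z = ⊥ ∧ U = U
(x ∧ z) → x = U → ⊥ = U  [any arg is the third value ⇒ result is the third value]
(z ∨ x) → ((x ∧ z) → x) = U → U = U
In Kleene's strong three-valued logic K3: z ∨ x = U ∨ ⊥ = U
x ∧ z = ⊥ ∧ U = ⊥
(x ∧ z) → x = ⊥ → ⊥ = ⊤
(z ∨ x) → ((x ∧ z) → x) = U → ⊤ = ⊤
They differ because K3ʷ and Kleene's strong three-valued logic K3 treat U differently under the binary connectives.

U; ⊤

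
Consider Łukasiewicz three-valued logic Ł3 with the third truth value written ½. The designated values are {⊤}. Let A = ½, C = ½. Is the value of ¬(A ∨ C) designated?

A ∨ C = ½ ∨ ½ = ½
¬(A ∨ C) = ¬½ = ½
½ ∉ {⊤}.

No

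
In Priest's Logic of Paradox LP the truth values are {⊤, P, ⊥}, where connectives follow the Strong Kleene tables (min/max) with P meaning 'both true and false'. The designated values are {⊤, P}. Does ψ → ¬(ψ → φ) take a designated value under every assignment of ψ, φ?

No

Countermodel: ψ=⊤, φ=⊤ gives ⊥, which is not designated.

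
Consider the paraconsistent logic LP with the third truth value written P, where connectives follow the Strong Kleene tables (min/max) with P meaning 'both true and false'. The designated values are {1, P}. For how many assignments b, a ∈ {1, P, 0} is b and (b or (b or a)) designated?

Of the 9 assignments, 6 give a value in {1, P}.

6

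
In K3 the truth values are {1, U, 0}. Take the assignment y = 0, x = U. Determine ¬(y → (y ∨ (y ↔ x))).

0

y ↔ x = 0 ↔ U = U
y ∨ (y ↔ x) = 0 ∨ U = U
y → (y ∨ (y ↔ x)) = 0 → U = 1  [¬0 ∨ U]
¬(y → (y ∨ (y ↔ x))) = ¬1 = 0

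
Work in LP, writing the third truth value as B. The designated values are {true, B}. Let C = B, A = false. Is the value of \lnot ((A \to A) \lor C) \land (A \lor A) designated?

A \to A = false \to false = true
(A \to A) \lor C = true \lor B = true
\lnot ((A \to A) \lor C) = \lnot true = false
A \lor A = false \lor false = false
\lnot ((A \to A) \lor C) \land (A \lor A) = false \land false = false
false ∉ {true, B}.

No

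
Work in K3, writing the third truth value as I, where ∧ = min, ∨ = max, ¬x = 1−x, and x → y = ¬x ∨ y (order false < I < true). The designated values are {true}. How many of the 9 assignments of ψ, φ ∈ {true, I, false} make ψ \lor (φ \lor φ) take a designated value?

Of the 9 assignments, 5 give a value in {true}.

5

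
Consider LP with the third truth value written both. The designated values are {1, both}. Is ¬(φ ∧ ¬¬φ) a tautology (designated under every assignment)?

Countermodel: φ=1 gives 0, which is not designated.

No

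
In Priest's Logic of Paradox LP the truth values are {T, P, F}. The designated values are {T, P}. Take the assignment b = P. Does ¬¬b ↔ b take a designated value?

¬b = ¬P = P
¬¬b = ¬P = P
¬¬b ↔ b = P ↔ P = P
P ∈ {T, P}.

Yes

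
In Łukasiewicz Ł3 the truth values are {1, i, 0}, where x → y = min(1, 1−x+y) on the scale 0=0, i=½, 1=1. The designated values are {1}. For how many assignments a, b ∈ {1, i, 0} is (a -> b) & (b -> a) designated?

3

Designated under: (a=1, b=1); (a=i, b=i); (a=0, b=0).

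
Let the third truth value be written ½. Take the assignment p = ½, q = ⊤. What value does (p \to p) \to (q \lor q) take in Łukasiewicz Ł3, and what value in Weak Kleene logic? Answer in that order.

In Łukasiewicz Ł3: p \to p = ½ \to ½ = ⊤  [min(1, 1−½+½)]
q \lor q = ⊤ \lor ⊤ = ⊤
(p \to p) \to (q \lor q) = ⊤ \to ⊤ = ⊤
In Weak Kleene logic: p \to p = ½ \to ½ = ½  [any arg is the third value ⇒ result is the third value]
q \lor q = ⊤ \lor ⊤ = ⊤
(p \to p) \to (q \lor q) = ½ \to ⊤ = ½
They differ because Łukasiewicz Ł3 and Weak Kleene logic treat ½ differently under the binary connectives.

⊤; ½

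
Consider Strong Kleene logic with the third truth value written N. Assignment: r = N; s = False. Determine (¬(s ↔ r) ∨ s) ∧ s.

s ↔ r = False ↔ N = N
¬(s ↔ r) = ¬N = N
¬(s ↔ r) ∨ s = N ∨ False = N
(¬(s ↔ r) ∨ s) ∧ s = N ∧ False = False

False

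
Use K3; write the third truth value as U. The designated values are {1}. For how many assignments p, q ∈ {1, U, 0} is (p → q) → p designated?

3

Designated under: (p=1, q=1); (p=1, q=U); (p=1, q=0).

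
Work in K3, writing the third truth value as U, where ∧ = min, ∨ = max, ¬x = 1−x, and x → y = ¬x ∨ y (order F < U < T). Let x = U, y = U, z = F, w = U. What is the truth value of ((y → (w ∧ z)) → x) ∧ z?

F

w ∧ z = U ∧ F = F
y → (w ∧ z) = U → F = U  [¬U ∨ F]
(y → (w ∧ z)) → x = U → U = U
((y → (w ∧ z)) → x) ∧ z = U ∧ F = F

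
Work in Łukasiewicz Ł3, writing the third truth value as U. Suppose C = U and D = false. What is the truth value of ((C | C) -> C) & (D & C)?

C | C = U | U = U
(C | C) -> C = U -> U = true  [min(1, 1−½+½)]
D & C = false & U = false
((C | C) -> C) & (D & C) = true & false = false

false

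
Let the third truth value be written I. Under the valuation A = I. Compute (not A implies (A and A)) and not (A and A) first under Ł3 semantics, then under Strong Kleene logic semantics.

I; I

In Ł3: not A = not I = I
A and A = I and I = I
not A implies (A and A) = I implies I = True  [min(1, 1−½+½)]
A and A = I and I = I
not (A and A) = not I = I
(not A implies (A and A)) and not (A and A) = True and I = I
In Strong Kleene logic: not A = not I = I
A and A = I and I = I
not A implies (A and A) = I implies I = I  [not I or I]
A and A = I and I = I
not (A and A) = not I = I
(not A implies (A and A)) and not (A and A) = I and I = I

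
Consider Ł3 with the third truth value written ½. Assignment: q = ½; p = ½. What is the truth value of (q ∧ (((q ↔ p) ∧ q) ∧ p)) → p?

true

q ↔ p = ½ ↔ ½ = true
(q ↔ p) ∧ q = true ∧ ½ = ½
((q ↔ p) ∧ q) ∧ p = ½ ∧ ½ = ½
q ∧ (((q ↔ p) ∧ q) ∧ p) = ½ ∧ ½ = ½
(q ∧ (((q ↔ p) ∧ q) ∧ p)) → p = ½ → ½ = true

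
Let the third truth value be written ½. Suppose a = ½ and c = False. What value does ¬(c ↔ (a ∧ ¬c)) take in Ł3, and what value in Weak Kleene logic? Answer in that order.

In Ł3: ¬c = ¬False = True
a ∧ ¬c = ½ ∧ True = ½
c ↔ (a ∧ ¬c) = False ↔ ½ = ½
¬(c ↔ (a ∧ ¬c)) = ¬½ = ½
In Weak Kleene logic: ¬c = ¬False = True
a ∧ ¬c = ½ ∧ True = ½
c ↔ (a ∧ ¬c) = False ↔ ½ = ½
¬(c ↔ (a ∧ ¬c)) = ¬½ = ½

½; ½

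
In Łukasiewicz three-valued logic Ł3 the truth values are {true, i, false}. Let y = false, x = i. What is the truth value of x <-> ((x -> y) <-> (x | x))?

x -> y = i -> false = i  [min(1, 1−½+0)]
x | x = i | i = i
(x -> y) <-> (x | x) = i <-> i = true
x <-> ((x -> y) <-> (x | x)) = i <-> true = i

i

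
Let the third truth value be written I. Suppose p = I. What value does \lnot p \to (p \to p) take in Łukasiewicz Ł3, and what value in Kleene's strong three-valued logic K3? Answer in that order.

1; I

In Łukasiewicz Ł3: \lnot p = \lnot I = I
p \to p = I \to I = 1  [min(1, 1−½+½)]
\lnot p \to (p \to p) = I \to 1 = 1
In Kleene's strong three-valued logic K3: \lnot p = \lnot I = I
p \to p = I \to I = I
\lnot p \to (p \to p) = I \to I = I
They differ because Łukasiewicz Ł3 and Kleene's strong three-valued logic K3 treat I differently under implication.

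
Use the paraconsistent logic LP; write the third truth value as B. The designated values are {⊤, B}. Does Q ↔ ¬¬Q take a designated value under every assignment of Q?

Yes

Every assignment of Q over {⊤, B, ⊥} gives a value in {⊤, B}.
In particular, with Q=B: Q ↔ ¬¬Q = B.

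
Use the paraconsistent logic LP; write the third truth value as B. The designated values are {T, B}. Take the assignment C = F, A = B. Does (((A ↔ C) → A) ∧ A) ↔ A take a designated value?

Yes

A ↔ C = B ↔ F = B
(A ↔ C) → A = B → B = B  [¬B ∨ B]
((A ↔ C) → A) ∧ A = B ∧ B = B
(((A ↔ C) → A) ∧ A) ↔ A = B ↔ B = B
B ∈ {T, B}.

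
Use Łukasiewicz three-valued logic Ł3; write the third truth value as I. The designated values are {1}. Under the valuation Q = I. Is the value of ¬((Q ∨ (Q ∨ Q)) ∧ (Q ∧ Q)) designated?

Q ∨ Q = I ∨ I = I
Q ∨ (Q ∨ Q) = I ∨ I = I
Q ∧ Q = I ∧ I = I
(Q ∨ (Q ∨ Q)) ∧ (Q ∧ Q) = I ∧ I = I
¬((Q ∨ (Q ∨ Q)) ∧ (Q ∧ Q)) = ¬I = I
I ∉ {1}.

No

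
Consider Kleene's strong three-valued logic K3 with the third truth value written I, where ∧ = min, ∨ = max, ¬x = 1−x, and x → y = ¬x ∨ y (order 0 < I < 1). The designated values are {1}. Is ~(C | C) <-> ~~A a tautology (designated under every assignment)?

Countermodel: C=1, A=1 gives 0, which is not designated.

No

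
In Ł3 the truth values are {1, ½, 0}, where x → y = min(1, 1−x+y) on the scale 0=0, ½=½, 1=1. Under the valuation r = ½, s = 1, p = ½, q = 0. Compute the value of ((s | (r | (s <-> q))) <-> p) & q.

s <-> q = 1 <-> 0 = 0
r | (s <-> q) = ½ | 0 = ½
s | (r | (s <-> q)) = 1 | ½ = 1
(s | (r | (s <-> q))) <-> p = 1 <-> ½ = ½  [1 − |1−½|]
((s | (r | (s <-> q))) <-> p) & q = ½ & 0 = 0

0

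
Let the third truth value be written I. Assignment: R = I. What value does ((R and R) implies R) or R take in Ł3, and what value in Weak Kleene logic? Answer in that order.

In Ł3: R and R = I and I = I
(R and R) implies R = I implies I = True  [min(1, 1−½+½)]
((R and R) implies R) or R = True or I = True
In Weak Kleene logic: R and R = I and I = I
(R and R) implies R = I implies I = I  [any arg is the third value ⇒ result is the third value]
((R and R) implies R) or R = I or I = I
They differ because Ł3 and Weak Kleene logic treat I differently under the binary connectives.

True; I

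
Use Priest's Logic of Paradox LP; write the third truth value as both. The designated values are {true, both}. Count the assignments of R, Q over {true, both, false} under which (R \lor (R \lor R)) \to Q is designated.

8

Of the 9 assignments, 8 give a value in {true, both}.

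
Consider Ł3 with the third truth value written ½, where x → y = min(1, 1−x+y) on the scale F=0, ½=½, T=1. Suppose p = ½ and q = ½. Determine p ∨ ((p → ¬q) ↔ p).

¬q = ¬½ = ½
p → ¬q = ½ → ½ = T  [min(1, 1−½+½)]
(p → ¬q) ↔ p = T ↔ ½ = ½
p ∨ ((p → ¬q) ↔ p) = ½ ∨ ½ = ½

½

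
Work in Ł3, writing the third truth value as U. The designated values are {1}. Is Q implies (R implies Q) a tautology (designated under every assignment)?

Yes

Every assignment of Q, R over {1, U, 0} gives a value in {1}.
In particular, with Q=U, R=U: Q implies (R implies Q) = 1.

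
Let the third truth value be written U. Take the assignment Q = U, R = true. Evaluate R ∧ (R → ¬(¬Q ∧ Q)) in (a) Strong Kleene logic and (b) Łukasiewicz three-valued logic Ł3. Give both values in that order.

U; U

In Strong Kleene logic: ¬Q = ¬U = U
¬Q ∧ Q = U ∧ U = U
¬(¬Q ∧ Q) = ¬U = U
R → ¬(¬Q ∧ Q) = true → U = U  [¬true ∨ U]
R ∧ (R → ¬(¬Q ∧ Q)) = true ∧ U = U
In Łukasiewicz three-valued logic Ł3: ¬Q = ¬U = U
¬Q ∧ Q = U ∧ U = U
¬(¬Q ∧ Q) = ¬U = U
R → ¬(¬Q ∧ Q) = true → U = U  [min(1, 1−1+½)]
R ∧ (R → ¬(¬Q ∧ Q)) = true ∧ U = U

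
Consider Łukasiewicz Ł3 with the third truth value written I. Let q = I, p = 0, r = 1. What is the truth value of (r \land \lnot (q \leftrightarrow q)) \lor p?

q \leftrightarrow q = I \leftrightarrow I = 1
\lnot (q \leftrightarrow q) = \lnot 1 = 0
r \land \lnot (q \leftrightarrow q) = 1 \land 0 = 0
(r \land \lnot (q \leftrightarrow q)) \lor p = 0 \lor 0 = 0

0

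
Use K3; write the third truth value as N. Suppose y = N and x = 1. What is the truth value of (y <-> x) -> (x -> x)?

1

y <-> x = N <-> 1 = N
x -> x = 1 -> 1 = 1
(y <-> x) -> (x -> x) = N -> 1 = 1  [~N | 1]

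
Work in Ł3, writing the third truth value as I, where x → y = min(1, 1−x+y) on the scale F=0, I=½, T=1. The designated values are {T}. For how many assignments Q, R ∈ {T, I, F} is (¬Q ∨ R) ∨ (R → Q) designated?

9

Of the 9 assignments, 9 give a value in {T}.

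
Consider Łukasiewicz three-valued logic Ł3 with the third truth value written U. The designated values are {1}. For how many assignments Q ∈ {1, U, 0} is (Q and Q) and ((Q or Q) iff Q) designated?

1

Q=1: 1 ✓
Q=U: U ·
Q=0: 0 ·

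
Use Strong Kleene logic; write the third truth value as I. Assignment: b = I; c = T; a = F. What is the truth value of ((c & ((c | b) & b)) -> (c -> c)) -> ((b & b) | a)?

c | b = T | I = T
(c | b) & b = T & I = I
c & ((c | b) & b) = T & I = I
c -> c = T -> T = T
(c & ((c | b) & b)) -> (c -> c) = I -> T = T  [~I | T]
b & b = I & I = I
(b & b) | a = I | F = I
((c & ((c | b) & b)) -> (c -> c)) -> ((b & b) | a) = T -> I = I

I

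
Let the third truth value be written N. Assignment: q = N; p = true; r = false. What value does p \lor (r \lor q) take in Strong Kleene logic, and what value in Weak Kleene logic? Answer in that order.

true; N

In Strong Kleene logic: r \lor q = false \lor N = N
p \lor (r \lor q) = true \lor N = true
In Weak Kleene logic: r \lor q = false \lor N = N
p \lor (r \lor q) = true \lor N = N
They differ because Strong Kleene logic and Weak Kleene logic treat N differently under the binary connectives.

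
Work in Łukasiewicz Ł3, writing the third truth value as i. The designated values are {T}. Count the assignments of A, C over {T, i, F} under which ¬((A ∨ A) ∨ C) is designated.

Designated under: (A=F, C=F).

1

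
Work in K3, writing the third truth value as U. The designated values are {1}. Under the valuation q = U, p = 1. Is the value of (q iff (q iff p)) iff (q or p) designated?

q iff p = U iff 1 = U
q iff (q iff p) = U iff U = U
q or p = U or 1 = 1
(q iff (q iff p)) iff (q or p) = U iff 1 = U
U ∉ {1}.

No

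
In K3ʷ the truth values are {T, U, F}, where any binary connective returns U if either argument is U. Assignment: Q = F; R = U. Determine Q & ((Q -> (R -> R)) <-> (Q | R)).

R -> R = U -> U = U  [any arg is the third value ⇒ result is the third value]
Q -> (R -> R) = F -> U = U
Q | R = F | U = U
(Q -> (R -> R)) <-> (Q | R) = U <-> U = U
Q & ((Q -> (R -> R)) <-> (Q | R)) = F & U = U

U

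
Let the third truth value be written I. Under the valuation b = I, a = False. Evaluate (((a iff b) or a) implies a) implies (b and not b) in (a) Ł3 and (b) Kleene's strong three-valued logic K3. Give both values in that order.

In Ł3: a iff b = False iff I = I  [1 − |0−½|]
(a iff b) or a = I or False = I
((a iff b) or a) implies a = I implies False = I
not b = not I = I
b and not b = I and I = I
(((a iff b) or a) implies a) implies (b and not b) = I implies I = True
In Kleene's strong three-valued logic K3: a iff b = False iff I = I
(a iff b) or a = I or False = I
((a iff b) or a) implies a = I implies False = I
not b = not I = I
b and not b = I and I = I
(((a iff b) or a) implies a) implies (b and not b) = I implies I = I
They differ because Ł3 and Kleene's strong three-valued logic K3 treat I differently under implication.

True; I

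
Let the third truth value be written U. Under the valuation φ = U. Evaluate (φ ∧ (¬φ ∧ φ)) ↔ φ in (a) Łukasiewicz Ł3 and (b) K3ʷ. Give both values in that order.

In Łukasiewicz Ł3: ¬φ = ¬U = U
¬φ ∧ φ = U ∧ U = U
φ ∧ (¬φ ∧ φ) = U ∧ U = U
(φ ∧ (¬φ ∧ φ)) ↔ φ = U ↔ U = 1  [1 − |½−½|]
In K3ʷ: ¬φ = ¬U = U
¬φ ∧ φ = U ∧ U = U
φ ∧ (¬φ ∧ φ) = U ∧ U = U
(φ ∧ (¬φ ∧ φ)) ↔ φ = U ↔ U = U
They differ because Łukasiewicz Ł3 and K3ʷ treat U differently under the binary connectives.

1; U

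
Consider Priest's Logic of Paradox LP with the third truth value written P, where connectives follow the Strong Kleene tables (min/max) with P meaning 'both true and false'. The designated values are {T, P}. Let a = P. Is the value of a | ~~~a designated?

Yes

~a = ~P = P
~~a = ~P = P
~~~a = ~P = P
a | ~~~a = P | P = P
P ∈ {T, P}.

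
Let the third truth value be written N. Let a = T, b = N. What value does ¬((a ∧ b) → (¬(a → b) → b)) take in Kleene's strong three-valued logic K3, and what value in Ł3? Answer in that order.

In Kleene's strong three-valued logic K3: a ∧ b = T ∧ N = N
a → b = T → N = N
¬(a → b) = ¬N = N
¬(a → b) → b = N → N = N
(a ∧ b) → (¬(a → b) → b) = N → N = N
¬((a ∧ b) → (¬(a → b) → b)) = ¬N = N
In Ł3: a ∧ b = T ∧ N = N
a → b = T → N = N  [min(1, 1−1+½)]
¬(a → b) = ¬N = N
¬(a → b) → b = N → N = T
(a ∧ b) → (¬(a → b) → b) = N → T = T
¬((a ∧ b) → (¬(a → b) → b)) = ¬T = F
They differ because Kleene's strong three-valued logic K3 and Ł3 treat N differently under implication.

N; F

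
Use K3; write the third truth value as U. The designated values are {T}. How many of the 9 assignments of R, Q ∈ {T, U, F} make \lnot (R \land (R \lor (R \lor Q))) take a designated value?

Designated under: (R=F, Q=T); (R=F, Q=U); (R=F, Q=F).

3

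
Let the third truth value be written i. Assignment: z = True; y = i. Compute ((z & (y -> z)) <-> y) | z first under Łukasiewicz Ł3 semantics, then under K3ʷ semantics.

True; i

In Łukasiewicz Ł3: y -> z = i -> True = True  [min(1, 1−½+1)]
z & (y -> z) = True & True = True
(z & (y -> z)) <-> y = True <-> i = i
((z & (y -> z)) <-> y) | z = i | True = True
In K3ʷ: y -> z = i -> True = i  [any arg is the third value ⇒ result is the third value]
z & (y -> z) = True & i = i
(z & (y -> z)) <-> y = i <-> i = i
((z & (y -> z)) <-> y) | z = i | True = i
They differ because Łukasiewicz Ł3 and K3ʷ treat i differently under the binary connectives.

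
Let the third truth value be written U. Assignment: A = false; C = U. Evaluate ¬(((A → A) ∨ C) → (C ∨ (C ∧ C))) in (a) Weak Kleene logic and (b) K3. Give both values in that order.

In Weak Kleene logic: A → A = false → false = true
(A → A) ∨ C = true ∨ U = U
C ∧ C = U ∧ U = U
C ∨ (C ∧ C) = U ∨ U = U
((A → A) ∨ C) → (C ∨ (C ∧ C)) = U → U = U  [any arg is the third value ⇒ result is the third value]
¬(((A → A) ∨ C) → (C ∨ (C ∧ C))) = ¬U = U
In K3: A → A = false → false = true
(A → A) ∨ C = true ∨ U = true
C ∧ C = U ∧ U = U
C ∨ (C ∧ C) = U ∨ U = U
((A → A) ∨ C) → (C ∨ (C ∧ C)) = true → U = U
¬(((A → A) ∨ C) → (C ∨ (C ∧ C))) = ¬U = U

U; U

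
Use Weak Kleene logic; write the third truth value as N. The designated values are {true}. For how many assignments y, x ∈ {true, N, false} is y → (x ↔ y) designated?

Designated under: (y=true, x=true); (y=false, x=true); (y=false, x=false).

3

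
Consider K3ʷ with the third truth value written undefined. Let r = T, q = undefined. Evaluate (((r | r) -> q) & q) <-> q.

undefined

r | r = T | T = T
(r | r) -> q = T -> undefined = undefined
((r | r) -> q) & q = undefined & undefined = undefined
(((r | r) -> q) & q) <-> q = undefined <-> undefined = undefined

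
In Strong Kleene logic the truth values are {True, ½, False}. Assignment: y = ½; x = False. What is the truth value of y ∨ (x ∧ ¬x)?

¬x = ¬False = True
x ∧ ¬x = False ∧ True = False
y ∨ (x ∧ ¬x) = ½ ∨ False = ½

½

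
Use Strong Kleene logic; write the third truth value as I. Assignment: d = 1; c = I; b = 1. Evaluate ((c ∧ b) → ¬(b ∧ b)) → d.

c ∧ b = I ∧ 1 = I
b ∧ b = 1 ∧ 1 = 1
¬(b ∧ b) = ¬1 = 0
(c ∧ b) → ¬(b ∧ b) = I → 0 = I  [¬I ∨ 0]
((c ∧ b) → ¬(b ∧ b)) → d = I → 1 = 1

1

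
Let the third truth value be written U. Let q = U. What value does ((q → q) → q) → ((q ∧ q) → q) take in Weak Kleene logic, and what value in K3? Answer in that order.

U; U

In Weak Kleene logic: q → q = U → U = U  [any arg is the third value ⇒ result is the third value]
(q → q) → q = U → U = U
q ∧ q = U ∧ U = U
(q ∧ q) → q = U → U = U
((q → q) → q) → ((q ∧ q) → q) = U → U = U
In K3: q → q = U → U = U  [¬U ∨ U]
(q → q) → q = U → U = U
q ∧ q = U ∧ U = U
(q ∧ q) → q = U → U = U
((q → q) → q) → ((q ∧ q) → q) = U → U = U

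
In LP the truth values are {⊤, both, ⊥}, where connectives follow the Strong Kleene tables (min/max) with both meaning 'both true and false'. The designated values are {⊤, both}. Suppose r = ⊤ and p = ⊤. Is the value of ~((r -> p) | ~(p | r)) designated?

r -> p = ⊤ -> ⊤ = ⊤
p | r = ⊤ | ⊤ = ⊤
~(p | r) = ~⊤ = ⊥
(r -> p) | ~(p | r) = ⊤ | ⊥ = ⊤
~((r -> p) | ~(p | r)) = ~⊤ = ⊥
⊥ ∉ {⊤, both}.

No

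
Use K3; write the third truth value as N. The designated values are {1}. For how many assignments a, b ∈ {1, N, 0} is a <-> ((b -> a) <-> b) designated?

3

Designated under: (a=1, b=1); (a=0, b=1); (a=0, b=0).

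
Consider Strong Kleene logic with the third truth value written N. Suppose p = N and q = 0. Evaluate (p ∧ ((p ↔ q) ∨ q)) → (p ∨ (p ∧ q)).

p ↔ q = N ↔ 0 = N
(p ↔ q) ∨ q = N ∨ 0 = N
p ∧ ((p ↔ q) ∨ q) = N ∧ N = N
p ∧ q = N ∧ 0 = 0
p ∨ (p ∧ q) = N ∨ 0 = N
(p ∧ ((p ↔ q) ∨ q)) → (p ∨ (p ∧ q)) = N → N = N

N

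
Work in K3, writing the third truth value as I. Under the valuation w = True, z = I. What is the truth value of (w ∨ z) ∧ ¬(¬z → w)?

w ∨ z = True ∨ I = True
¬z = ¬I = I
¬z → w = I → True = True  [¬I ∨ True]
¬(¬z → w) = ¬True = False
(w ∨ z) ∧ ¬(¬z → w) = True ∧ False = False

False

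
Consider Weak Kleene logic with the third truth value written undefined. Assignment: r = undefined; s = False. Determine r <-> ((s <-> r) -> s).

undefined

s <-> r = False <-> undefined = undefined
(s <-> r) -> s = undefined -> False = undefined  [any arg is the third value ⇒ result is the third value]
r <-> ((s <-> r) -> s) = undefined <-> undefined = undefined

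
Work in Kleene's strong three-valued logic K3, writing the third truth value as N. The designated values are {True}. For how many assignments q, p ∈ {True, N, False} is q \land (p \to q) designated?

3

Designated under: (q=True, p=True); (q=True, p=N); (q=True, p=False).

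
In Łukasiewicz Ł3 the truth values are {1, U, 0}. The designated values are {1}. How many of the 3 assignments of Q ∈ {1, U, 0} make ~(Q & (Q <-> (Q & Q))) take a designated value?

1

Q=1: 0 ·
Q=U: U ·
Q=0: 1 ✓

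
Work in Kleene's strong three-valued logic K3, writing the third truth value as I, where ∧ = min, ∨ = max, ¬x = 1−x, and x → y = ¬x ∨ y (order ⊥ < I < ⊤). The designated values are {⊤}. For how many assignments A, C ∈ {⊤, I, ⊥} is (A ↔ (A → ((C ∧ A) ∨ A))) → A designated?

6

Of the 9 assignments, 6 give a value in {⊤}.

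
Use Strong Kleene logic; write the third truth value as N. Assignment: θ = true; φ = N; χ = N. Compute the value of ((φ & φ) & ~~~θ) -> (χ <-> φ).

φ & φ = N & N = N
~θ = ~true = false
~~θ = ~false = true
~~~θ = ~true = false
(φ & φ) & ~~~θ = N & false = false
χ <-> φ = N <-> N = N
((φ & φ) & ~~~θ) -> (χ <-> φ) = false -> N = true

true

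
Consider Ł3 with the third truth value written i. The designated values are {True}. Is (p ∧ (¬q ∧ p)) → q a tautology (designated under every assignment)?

No

Countermodel: p=True, q=False gives False, which is not designated.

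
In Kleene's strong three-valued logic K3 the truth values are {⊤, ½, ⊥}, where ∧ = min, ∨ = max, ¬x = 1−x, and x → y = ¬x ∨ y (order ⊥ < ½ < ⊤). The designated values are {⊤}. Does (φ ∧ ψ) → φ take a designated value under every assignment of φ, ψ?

Countermodel: φ=½, ψ=⊤ gives ½, which is not designated.

No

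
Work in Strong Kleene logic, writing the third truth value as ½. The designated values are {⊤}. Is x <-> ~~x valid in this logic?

No

Countermodel: x=½ gives ½, which is not designated.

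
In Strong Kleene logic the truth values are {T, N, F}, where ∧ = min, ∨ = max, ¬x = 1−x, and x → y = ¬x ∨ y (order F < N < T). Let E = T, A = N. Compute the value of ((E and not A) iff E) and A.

N

not A = not N = N
E and not A = T and N = N
(E and not A) iff E = N iff T = N
((E and not A) iff E) and A = N and N = N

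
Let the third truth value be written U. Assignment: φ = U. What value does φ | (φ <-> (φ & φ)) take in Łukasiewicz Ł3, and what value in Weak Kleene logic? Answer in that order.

In Łukasiewicz Ł3: φ & φ = U & U = U
φ <-> (φ & φ) = U <-> U = True  [1 − |½−½|]
φ | (φ <-> (φ & φ)) = U | True = True
In Weak Kleene logic: φ & φ = U & U = U
φ <-> (φ & φ) = U <-> U = U
φ | (φ <-> (φ & φ)) = U | U = U
They differ because Łukasiewicz Ł3 and Weak Kleene logic treat U differently under the binary connectives.

True; U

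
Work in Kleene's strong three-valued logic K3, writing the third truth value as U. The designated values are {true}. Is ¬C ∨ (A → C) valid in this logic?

No

Countermodel: C=U, A=true gives U, which is not designated.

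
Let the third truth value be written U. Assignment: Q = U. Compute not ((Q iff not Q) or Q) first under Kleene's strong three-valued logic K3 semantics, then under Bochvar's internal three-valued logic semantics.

U; U

In Kleene's strong three-valued logic K3: not Q = not U = U
Q iff not Q = U iff U = U
(Q iff not Q) or Q = U or U = U
not ((Q iff not Q) or Q) = not U = U
In Bochvar's internal three-valued logic: not Q = not U = U
Q iff not Q = U iff U = U
(Q iff not Q) or Q = U or U = U
not ((Q iff not Q) or Q) = not U = U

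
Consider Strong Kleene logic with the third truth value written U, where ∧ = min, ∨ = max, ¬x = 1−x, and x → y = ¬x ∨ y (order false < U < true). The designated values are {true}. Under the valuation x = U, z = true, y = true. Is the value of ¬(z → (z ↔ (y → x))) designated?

y → x = true → U = U
z ↔ (y → x) = true ↔ U = U
z → (z ↔ (y → x)) = true → U = U
¬(z → (z ↔ (y → x))) = ¬U = U
U ∉ {true}.

No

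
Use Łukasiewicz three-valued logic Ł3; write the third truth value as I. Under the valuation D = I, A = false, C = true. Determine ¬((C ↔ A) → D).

false

C ↔ A = true ↔ false = false
(C ↔ A) → D = false → I = true  [min(1, 1−0+½)]
¬((C ↔ A) → D) = ¬true = false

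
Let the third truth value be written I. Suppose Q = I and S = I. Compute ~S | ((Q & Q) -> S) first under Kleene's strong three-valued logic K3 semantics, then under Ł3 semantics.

In Kleene's strong three-valued logic K3: ~S = ~I = I
Q & Q = I & I = I
(Q & Q) -> S = I -> I = I  [~I | I]
~S | ((Q & Q) -> S) = I | I = I
In Ł3: ~S = ~I = I
Q & Q = I & I = I
(Q & Q) -> S = I -> I = 1  [min(1, 1−½+½)]
~S | ((Q & Q) -> S) = I | 1 = 1
They differ because Kleene's strong three-valued logic K3 and Ł3 treat I differently under implication.

I; 1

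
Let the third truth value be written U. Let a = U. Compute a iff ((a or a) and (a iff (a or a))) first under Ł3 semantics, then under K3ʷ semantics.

⊤; U

In Ł3: a or a = U or U = U
a or a = U or U = U
a iff (a or a) = U iff U = ⊤  [1 − |½−½|]
(a or a) and (a iff (a or a)) = U and ⊤ = U
a iff ((a or a) and (a iff (a or a))) = U iff U = ⊤
In K3ʷ: a or a = U or U = U
a or a = U or U = U
a iff (a or a) = U iff U = U
(a or a) and (a iff (a or a)) = U and U = U
a iff ((a or a) and (a iff (a or a))) = U iff U = U
They differ because Ł3 and K3ʷ treat U differently under the binary connectives.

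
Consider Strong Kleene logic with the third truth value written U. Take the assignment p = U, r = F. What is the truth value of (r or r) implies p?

T

r or r = F or F = F
(r or r) implies p = F implies U = T  [not F or U]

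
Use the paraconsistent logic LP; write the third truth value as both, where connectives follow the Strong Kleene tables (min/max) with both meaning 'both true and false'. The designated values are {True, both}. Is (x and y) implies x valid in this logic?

Yes

Every assignment of x, y over {True, both, False} gives a value in {True, both}.
In particular, with x=both, y=both: (x and y) implies x = both.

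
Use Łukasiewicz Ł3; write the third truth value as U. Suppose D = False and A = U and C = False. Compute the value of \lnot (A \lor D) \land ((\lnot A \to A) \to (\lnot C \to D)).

False

A \lor D = U \lor False = U
\lnot (A \lor D) = \lnot U = U
\lnot A = \lnot U = U
\lnot A \to A = U \to U = True  [min(1, 1−½+½)]
\lnot C = \lnot False = True
\lnot C \to D = True \to False = False
(\lnot A \to A) \to (\lnot C \to D) = True \to False = False
\lnot (A \lor D) \land ((\lnot A \to A) \to (\lnot C \to D)) = U \land False = False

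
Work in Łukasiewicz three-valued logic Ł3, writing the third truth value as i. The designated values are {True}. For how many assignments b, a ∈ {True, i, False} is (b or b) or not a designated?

5

Of the 9 assignments, 5 give a value in {True}.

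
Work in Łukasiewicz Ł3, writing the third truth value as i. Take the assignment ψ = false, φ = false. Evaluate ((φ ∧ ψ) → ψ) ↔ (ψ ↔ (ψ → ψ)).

false

φ ∧ ψ = false ∧ false = false
(φ ∧ ψ) → ψ = false → false = true
ψ → ψ = false → false = true
ψ ↔ (ψ → ψ) = false ↔ true = false
((φ ∧ ψ) → ψ) ↔ (ψ ↔ (ψ → ψ)) = true ↔ false = false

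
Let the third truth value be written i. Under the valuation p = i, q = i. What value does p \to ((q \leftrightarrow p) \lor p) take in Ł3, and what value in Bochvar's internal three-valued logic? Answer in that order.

In Ł3: q \leftrightarrow p = i \leftrightarrow i = True
(q \leftrightarrow p) \lor p = True \lor i = True
p \to ((q \leftrightarrow p) \lor p) = i \to True = True
In Bochvar's internal three-valued logic: q \leftrightarrow p = i \leftrightarrow i = i
(q \leftrightarrow p) \lor p = i \lor i = i
p \to ((q \leftrightarrow p) \lor p) = i \to i = i  [any arg is the third value ⇒ result is the third value]
They differ because Ł3 and Bochvar's internal three-valued logic treat i differently under the binary connectives.

True; i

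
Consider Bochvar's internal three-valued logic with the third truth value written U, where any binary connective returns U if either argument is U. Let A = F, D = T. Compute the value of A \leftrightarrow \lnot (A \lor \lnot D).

F

\lnot D = \lnot T = F
A \lor \lnot D = F \lor F = F
\lnot (A \lor \lnot D) = \lnot F = T
A \leftrightarrow \lnot (A \lor \lnot D) = F \leftrightarrow T = F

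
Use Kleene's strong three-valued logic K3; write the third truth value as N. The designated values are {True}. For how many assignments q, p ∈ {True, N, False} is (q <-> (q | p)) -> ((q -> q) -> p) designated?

Designated under: (q=True, p=True); (q=N, p=True); (q=False, p=True).

3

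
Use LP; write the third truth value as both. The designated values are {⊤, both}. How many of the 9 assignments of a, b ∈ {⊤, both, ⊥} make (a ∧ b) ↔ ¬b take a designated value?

Of the 9 assignments, 5 give a value in {⊤, both}.

5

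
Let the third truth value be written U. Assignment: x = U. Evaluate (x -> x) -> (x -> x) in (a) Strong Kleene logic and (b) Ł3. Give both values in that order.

In Strong Kleene logic: x -> x = U -> U = U
x -> x = U -> U = U
(x -> x) -> (x -> x) = U -> U = U
In Ł3: x -> x = U -> U = true  [min(1, 1−½+½)]
x -> x = U -> U = true
(x -> x) -> (x -> x) = true -> true = true
They differ because Strong Kleene logic and Ł3 treat U differently under implication.

U; true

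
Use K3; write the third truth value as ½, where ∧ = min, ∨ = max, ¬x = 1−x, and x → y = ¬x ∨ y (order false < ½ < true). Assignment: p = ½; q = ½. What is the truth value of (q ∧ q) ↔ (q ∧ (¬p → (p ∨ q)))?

q ∧ q = ½ ∧ ½ = ½
¬p = ¬½ = ½
p ∨ q = ½ ∨ ½ = ½
¬p → (p ∨ q) = ½ → ½ = ½  [¬½ ∨ ½]
q ∧ (¬p → (p ∨ q)) = ½ ∧ ½ = ½
(q ∧ q) ↔ (q ∧ (¬p → (p ∨ q))) = ½ ↔ ½ = ½

½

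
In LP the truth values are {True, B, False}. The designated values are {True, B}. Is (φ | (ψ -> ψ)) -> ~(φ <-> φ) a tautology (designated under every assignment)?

Countermodel: φ=True, ψ=True gives False, which is not designated.

No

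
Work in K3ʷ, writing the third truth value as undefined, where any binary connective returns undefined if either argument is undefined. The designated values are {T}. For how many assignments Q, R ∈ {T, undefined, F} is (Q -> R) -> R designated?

Designated under: (Q=T, R=T); (Q=T, R=F); (Q=F, R=T).

3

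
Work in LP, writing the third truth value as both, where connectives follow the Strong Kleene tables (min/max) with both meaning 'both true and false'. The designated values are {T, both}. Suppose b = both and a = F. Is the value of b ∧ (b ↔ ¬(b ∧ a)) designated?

b ∧ a = both ∧ F = F
¬(b ∧ a) = ¬F = T
b ↔ ¬(b ∧ a) = both ↔ T = both
b ∧ (b ↔ ¬(b ∧ a)) = both ∧ both = both
both ∈ {T, both}.

Yes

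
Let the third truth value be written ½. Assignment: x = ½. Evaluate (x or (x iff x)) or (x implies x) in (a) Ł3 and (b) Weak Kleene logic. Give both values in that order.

⊤; ½

In Ł3: x iff x = ½ iff ½ = ⊤  [1 − |½−½|]
x or (x iff x) = ½ or ⊤ = ⊤
x implies x = ½ implies ½ = ⊤
(x or (x iff x)) or (x implies x) = ⊤ or ⊤ = ⊤
In Weak Kleene logic: x iff x = ½ iff ½ = ½
x or (x iff x) = ½ or ½ = ½
x implies x = ½ implies ½ = ½  [any arg is the third value ⇒ result is the third value]
(x or (x iff x)) or (x implies x) = ½ or ½ = ½
They differ because Ł3 and Weak Kleene logic treat ½ differently under the binary connectives.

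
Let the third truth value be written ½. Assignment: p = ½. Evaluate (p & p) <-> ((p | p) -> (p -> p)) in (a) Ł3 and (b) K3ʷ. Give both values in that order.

½; ½

In Ł3: p & p = ½ & ½ = ½
p | p = ½ | ½ = ½
p -> p = ½ -> ½ = T  [min(1, 1−½+½)]
(p | p) -> (p -> p) = ½ -> T = T
(p & p) <-> ((p | p) -> (p -> p)) = ½ <-> T = ½
In K3ʷ: p & p = ½ & ½ = ½
p | p = ½ | ½ = ½
p -> p = ½ -> ½ = ½
(p | p) -> (p -> p) = ½ -> ½ = ½
(p & p) <-> ((p | p) -> (p -> p)) = ½ <-> ½ = ½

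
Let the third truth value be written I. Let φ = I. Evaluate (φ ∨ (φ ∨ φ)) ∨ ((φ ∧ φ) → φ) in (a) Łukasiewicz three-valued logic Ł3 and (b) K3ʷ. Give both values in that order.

In Łukasiewicz three-valued logic Ł3: φ ∨ φ = I ∨ I = I
φ ∨ (φ ∨ φ) = I ∨ I = I
φ ∧ φ = I ∧ I = I
(φ ∧ φ) → φ = I → I = T  [min(1, 1−½+½)]
(φ ∨ (φ ∨ φ)) ∨ ((φ ∧ φ) → φ) = I ∨ T = T
In K3ʷ: φ ∨ φ = I ∨ I = I
φ ∨ (φ ∨ φ) = I ∨ I = I
φ ∧ φ = I ∧ I = I
(φ ∧ φ) → φ = I → I = I  [any arg is the third value ⇒ result is the third value]
(φ ∨ (φ ∨ φ)) ∨ ((φ ∧ φ) → φ) = I ∨ I = I
They differ because Łukasiewicz three-valued logic Ł3 and K3ʷ treat I differently under the binary connectives.

T; I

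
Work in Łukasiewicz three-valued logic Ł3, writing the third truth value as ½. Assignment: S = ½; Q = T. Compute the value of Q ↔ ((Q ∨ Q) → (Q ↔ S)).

½

Q ∨ Q = T ∨ T = T
Q ↔ S = T ↔ ½ = ½  [1 − |1−½|]
(Q ∨ Q) → (Q ↔ S) = T → ½ = ½
Q ↔ ((Q ∨ Q) → (Q ↔ S)) = T ↔ ½ = ½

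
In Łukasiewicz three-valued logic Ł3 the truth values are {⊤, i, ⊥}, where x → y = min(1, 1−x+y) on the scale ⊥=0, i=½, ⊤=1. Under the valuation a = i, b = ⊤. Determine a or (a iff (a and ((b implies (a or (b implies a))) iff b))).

b implies a = ⊤ implies i = i  [min(1, 1−1+½)]
a or (b implies a) = i or i = i
b implies (a or (b implies a)) = ⊤ implies i = i
(b implies (a or (b implies a))) iff b = i iff ⊤ = i
a and ((b implies (a or (b implies a))) iff b) = i and i = i
a iff (a and ((b implies (a or (b implies a))) iff b)) = i iff i = ⊤
a or (a iff (a and ((b implies (a or (b implies a))) iff b))) = i or ⊤ = ⊤

⊤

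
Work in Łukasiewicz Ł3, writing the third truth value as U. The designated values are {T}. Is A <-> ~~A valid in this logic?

Every assignment of A over {T, U, F} gives a value in {T}.
In particular, with A=U: A <-> ~~A = T.

Yes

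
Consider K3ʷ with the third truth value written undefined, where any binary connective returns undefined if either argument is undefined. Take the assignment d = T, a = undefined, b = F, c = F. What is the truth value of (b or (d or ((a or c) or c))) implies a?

a or c = undefined or F = undefined
(a or c) or c = undefined or F = undefined
d or ((a or c) or c) = T or undefined = undefined
b or (d or ((a or c) or c)) = F or undefined = undefined
(b or (d or ((a or c) or c))) implies a = undefined implies undefined = undefined  [any arg is the third value ⇒ result is the third value]

undefined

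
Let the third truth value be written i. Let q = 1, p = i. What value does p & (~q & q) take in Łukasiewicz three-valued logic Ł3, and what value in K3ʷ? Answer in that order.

In Łukasiewicz three-valued logic Ł3: ~q = ~1 = 0
~q & q = 0 & 1 = 0
p & (~q & q) = i & 0 = 0
In K3ʷ: ~q = ~1 = 0
~q & q = 0 & 1 = 0
p & (~q & q) = i & 0 = i
They differ because Łukasiewicz three-valued logic Ł3 and K3ʷ treat i differently under the binary connectives.

0; i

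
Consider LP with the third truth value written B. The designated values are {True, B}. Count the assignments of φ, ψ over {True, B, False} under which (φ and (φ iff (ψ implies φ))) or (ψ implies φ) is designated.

Of the 9 assignments, 8 give a value in {True, B}.

8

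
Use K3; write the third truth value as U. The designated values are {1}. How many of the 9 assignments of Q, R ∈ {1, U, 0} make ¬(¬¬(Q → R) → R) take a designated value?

Designated under: (Q=0, R=0).

1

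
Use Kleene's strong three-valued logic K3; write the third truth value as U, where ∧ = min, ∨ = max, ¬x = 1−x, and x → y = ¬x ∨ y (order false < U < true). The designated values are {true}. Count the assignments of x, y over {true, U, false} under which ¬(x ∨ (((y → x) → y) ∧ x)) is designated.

Designated under: (x=false, y=true); (x=false, y=U); (x=false, y=false).

3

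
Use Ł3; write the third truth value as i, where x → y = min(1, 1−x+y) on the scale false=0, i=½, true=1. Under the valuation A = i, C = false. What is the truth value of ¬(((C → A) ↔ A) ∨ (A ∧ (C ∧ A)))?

C → A = false → i = true  [min(1, 1−0+½)]
(C → A) ↔ A = true ↔ i = i
C ∧ A = false ∧ i = false
A ∧ (C ∧ A) = i ∧ false = false
((C → A) ↔ A) ∨ (A ∧ (C ∧ A)) = i ∨ false = i
¬(((C → A) ↔ A) ∨ (A ∧ (C ∧ A))) = ¬i = i

i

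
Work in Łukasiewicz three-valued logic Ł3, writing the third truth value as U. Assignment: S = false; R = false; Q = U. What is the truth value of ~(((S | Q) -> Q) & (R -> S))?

false

S | Q = false | U = U
(S | Q) -> Q = U -> U = true  [min(1, 1−½+½)]
R -> S = false -> false = true
((S | Q) -> Q) & (R -> S) = true & true = true
~(((S | Q) -> Q) & (R -> S)) = ~true = false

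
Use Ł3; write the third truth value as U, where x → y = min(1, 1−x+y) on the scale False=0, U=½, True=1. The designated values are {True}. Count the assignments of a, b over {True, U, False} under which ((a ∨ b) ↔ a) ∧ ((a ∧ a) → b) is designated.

Designated under: (a=True, b=True); (a=U, b=U); (a=False, b=False).

3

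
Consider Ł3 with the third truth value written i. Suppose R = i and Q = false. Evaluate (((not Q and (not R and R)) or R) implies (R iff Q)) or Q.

not Q = not false = true
not R = not i = i
not R and R = i and i = i
not Q and (not R and R) = true and i = i
(not Q and (not R and R)) or R = i or i = i
R iff Q = i iff false = i  [1 − |½−0|]
((not Q and (not R and R)) or R) implies (R iff Q) = i implies i = true
(((not Q and (not R and R)) or R) implies (R iff Q)) or Q = true or false = true

true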